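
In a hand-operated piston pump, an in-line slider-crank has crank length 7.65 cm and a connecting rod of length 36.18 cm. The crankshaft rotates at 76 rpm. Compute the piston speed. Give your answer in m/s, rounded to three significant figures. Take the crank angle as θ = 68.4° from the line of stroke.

ω = 2π·76/60 = 7.959 rad/s
For an in-line slider-crank, x = r cosθ + √(L² − r² sin²θ), so v = −rω sinθ·[1 + r cosθ/√(L² − r² sin²θ)].
With r = 0.0765 m, L = 0.3618 m, θ = 68.4°: √(L² − r² sin²θ) = 0.35474 m.
v = −0.0765·7.959·0.92978·[1 + 0.0765·0.36812/0.35474] = -0.61103 m/s.
|v| = 0.61103 m/s.

0.611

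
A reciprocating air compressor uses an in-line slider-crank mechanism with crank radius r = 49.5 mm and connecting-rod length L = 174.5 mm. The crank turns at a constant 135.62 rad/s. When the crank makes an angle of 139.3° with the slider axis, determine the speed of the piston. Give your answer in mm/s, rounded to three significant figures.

3420

ω = 135.6 rad/s
For an in-line slider-crank, x = r cosθ + √(L² − r² sin²θ), so v = −rω sinθ·[1 + r cosθ/√(L² − r² sin²θ)].
With r = 0.0495 m, L = 0.1745 m, θ = 139.3°: √(L² − r² sin²θ) = 0.17149 m.
v = −0.0495·135.6·0.65210·[1 + 0.0495·-0.75813/0.17149] = -3.4197 m/s.
|v| = 3.4197 m/s = 3419.7 mm/s.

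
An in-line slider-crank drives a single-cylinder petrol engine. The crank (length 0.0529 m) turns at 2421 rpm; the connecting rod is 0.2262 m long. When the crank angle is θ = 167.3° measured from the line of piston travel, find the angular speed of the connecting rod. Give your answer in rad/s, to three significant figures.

57.9

ω = 253.5 rad/s (converted from 2421 rpm).
The rod makes angle φ with the slider axis where L sinφ = r sinθ; differentiating, L cosφ·φ̇ = r ω cosθ.
L cosφ = √(L² − r² sin²θ) = 0.2259 m.
|ω_rod| = r ω |cosθ| / √(L² − r² sin²θ) = 0.0529·253.5·0.97553/0.2259 = 57.917 rad/s.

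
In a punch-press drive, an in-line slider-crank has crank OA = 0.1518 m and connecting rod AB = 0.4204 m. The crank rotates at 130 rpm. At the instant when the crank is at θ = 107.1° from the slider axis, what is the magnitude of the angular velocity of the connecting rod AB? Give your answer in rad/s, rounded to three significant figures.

1.54

ω = 13.61 rad/s (converted from 130 rpm).
The rod makes angle φ with the slider axis where L sinφ = r sinθ; differentiating, L cosφ·φ̇ = r ω cosθ.
L cosφ = √(L² − r² sin²θ) = 0.39457 m.
|ω_rod| = r ω |cosθ| / √(L² − r² sin²θ) = 0.1518·13.61·0.29404/0.39457 = 1.54 rad/s.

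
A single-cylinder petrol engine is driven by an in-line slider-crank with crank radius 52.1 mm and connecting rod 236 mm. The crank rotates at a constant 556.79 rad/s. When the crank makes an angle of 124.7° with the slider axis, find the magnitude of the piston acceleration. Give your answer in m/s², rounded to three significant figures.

ω = 556.8 rad/s
x(θ) = r cosθ + √(L² − r² sin²θ); with ω constant, a = ω²·d²x/dθ².
d²x/dθ² = −r cosθ − r²(cos2θ)/√u − r⁴ sin²2θ/(4u^{3/2}),  u = L² − r² sin²θ = 0.0538613 m².
Substituting r = 0.0521 m, L = 0.236 m, θ = 124.7°: d²x/dθ² = +0.033645 m.
a = ω²·d²x/dθ² = (556.8)²·(+0.033645) = +10431 m/s²;  |a| = 10431 m/s².

10400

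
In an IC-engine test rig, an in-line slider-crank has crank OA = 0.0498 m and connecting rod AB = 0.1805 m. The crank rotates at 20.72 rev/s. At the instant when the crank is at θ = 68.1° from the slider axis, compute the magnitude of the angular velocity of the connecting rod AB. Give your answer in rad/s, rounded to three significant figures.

ω = 130.2 rad/s (converted from 20.72 rev/s).
The rod makes angle φ with the slider axis where L sinφ = r sinθ; differentiating, L cosφ·φ̇ = r ω cosθ.
L cosφ = √(L² − r² sin²θ) = 0.17449 m.
|ω_rod| = r ω |cosθ| / √(L² − r² sin²θ) = 0.0498·130.2·0.37299/0.17449 = 13.859 rad/s.

13.9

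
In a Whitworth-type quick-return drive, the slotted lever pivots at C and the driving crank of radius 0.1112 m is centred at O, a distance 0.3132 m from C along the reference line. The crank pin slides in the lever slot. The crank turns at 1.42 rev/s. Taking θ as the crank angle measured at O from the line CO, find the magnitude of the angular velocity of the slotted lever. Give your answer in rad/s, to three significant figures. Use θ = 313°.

ω = 8.922 rad/s (from 1.42 rev/s).
Crank pin A relative to C: A = (d + r cosθ, r sinθ); lever angle φ = atan2(r sinθ, d + r cosθ).
Differentiating tanφ: φ̇ = rω(d cosθ + r)/(d² + r² + 2dr cosθ).
d² + r² + 2dr cosθ = |CA|² = 0.157965 m²;  d cosθ + r = +0.3248 m.
|ω_lever| = |0.1112·8.922·+0.3248| / 0.157965 = 2.04 rad/s.

2.04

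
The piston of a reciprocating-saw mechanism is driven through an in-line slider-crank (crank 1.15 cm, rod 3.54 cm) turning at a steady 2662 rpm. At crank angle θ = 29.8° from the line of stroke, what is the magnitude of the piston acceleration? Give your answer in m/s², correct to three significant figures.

930

ω = 2π·2662/60 = 278.8 rad/s
x(θ) = r cosθ + √(L² − r² sin²θ); with ω constant, a = ω²·d²x/dθ².
d²x/dθ² = −r cosθ − r²(cos2θ)/√u − r⁴ sin²2θ/(4u^{3/2}),  u = L² − r² sin²θ = 0.0012205 m².
Substituting r = 0.0115 m, L = 0.0354 m, θ = 29.8°: d²x/dθ² = -0.011971 m.
a = ω²·d²x/dθ² = (278.8)²·(-0.011971) = -930.27 m/s²;  |a| = 930.27 m/s².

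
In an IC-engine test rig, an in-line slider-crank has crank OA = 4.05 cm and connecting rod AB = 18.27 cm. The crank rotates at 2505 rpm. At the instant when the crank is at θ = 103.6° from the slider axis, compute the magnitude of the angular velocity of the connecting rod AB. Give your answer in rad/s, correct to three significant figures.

ω = 262.3 rad/s (converted from 2505 rpm).
The rod makes angle φ with the slider axis where L sinφ = r sinθ; differentiating, L cosφ·φ̇ = r ω cosθ.
L cosφ = √(L² − r² sin²θ) = 0.17841 m.
|ω_rod| = r ω |cosθ| / √(L² − r² sin²θ) = 0.0405·262.3·0.23514/0.17841 = 14.002 rad/s.

14.0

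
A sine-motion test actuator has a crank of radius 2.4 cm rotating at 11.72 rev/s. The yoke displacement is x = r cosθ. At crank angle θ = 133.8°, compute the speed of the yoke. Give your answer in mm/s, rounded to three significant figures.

1280

ω = 73.64 rad/s (from 11.72 rev/s).
x = r cosθ ⇒ ẋ = −rω sinθ.
|v| = rω|sinθ| = 0.024·73.64·|sin 133.8°| = 1.2756 m/s = 1275.6 mm/s.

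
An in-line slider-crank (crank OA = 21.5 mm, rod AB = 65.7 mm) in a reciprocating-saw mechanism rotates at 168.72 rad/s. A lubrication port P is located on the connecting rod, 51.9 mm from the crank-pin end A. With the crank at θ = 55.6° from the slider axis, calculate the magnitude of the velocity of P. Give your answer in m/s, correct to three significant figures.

3.47

ω = 168.7 rad/s.  Crank-pin speed |V_A| = rω = 3.6275 m/s, perpendicular to OA.
Rod angle: sinφ = −(r/L) sinθ ⇒ φ = -15.665°; ω_rod = −rω cosθ/√(L²−r²sin²θ) = -32.397 rad/s.
V_P = V_A + ω_rod × AP, with AP = 0.0519 m along the rod.
Components: V_Px = −rω sinθ − a·ω_rod·sinφ = -3.4471 m/s;  V_Py = rω cosθ + a·ω_rod·cosφ = +0.43047 m/s.
|V_P| = √(V_Px² + V_Py²) = 3.4739 m/s.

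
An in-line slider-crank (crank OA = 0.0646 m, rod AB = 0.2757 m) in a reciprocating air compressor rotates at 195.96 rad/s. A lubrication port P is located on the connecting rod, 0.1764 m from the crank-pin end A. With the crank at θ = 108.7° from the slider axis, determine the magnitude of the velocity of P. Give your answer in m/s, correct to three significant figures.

ω = 196 rad/s.  Crank-pin speed |V_A| = rω = 12.659 m/s, perpendicular to OA.
Rod angle: sinφ = −(r/L) sinθ ⇒ φ = -12.823°; ω_rod = −rω cosθ/√(L²−r²sin²θ) = +15.098 rad/s.
V_P = V_A + ω_rod × AP, with AP = 0.1764 m along the rod.
Components: V_Px = −rω sinθ − a·ω_rod·sinφ = -11.4 m/s;  V_Py = rω cosθ + a·ω_rod·cosφ = -1.4618 m/s.
|V_P| = √(V_Px² + V_Py²) = 11.493 m/s.

11.5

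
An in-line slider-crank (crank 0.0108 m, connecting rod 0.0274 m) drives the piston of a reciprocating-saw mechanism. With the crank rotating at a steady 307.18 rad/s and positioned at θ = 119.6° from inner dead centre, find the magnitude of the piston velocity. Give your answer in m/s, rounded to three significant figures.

ω = 307.2 rad/s
For an in-line slider-crank, x = r cosθ + √(L² − r² sin²θ), so v = −rω sinθ·[1 + r cosθ/√(L² − r² sin²θ)].
With r = 0.0108 m, L = 0.0274 m, θ = 119.6°: √(L² − r² sin²θ) = 0.025741 m.
v = −0.0108·307.2·0.86949·[1 + 0.0108·-0.49394/0.025741] = -2.2868 m/s.
|v| = 2.2868 m/s.

2.29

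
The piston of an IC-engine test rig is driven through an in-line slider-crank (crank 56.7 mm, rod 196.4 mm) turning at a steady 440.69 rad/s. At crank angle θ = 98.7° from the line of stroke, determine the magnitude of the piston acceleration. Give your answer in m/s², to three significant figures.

ω = 440.7 rad/s
x(θ) = r cosθ + √(L² − r² sin²θ); with ω constant, a = ω²·d²x/dθ².
d²x/dθ² = −r cosθ − r²(cos2θ)/√u − r⁴ sin²2θ/(4u^{3/2}),  u = L² − r² sin²θ = 0.0354316 m².
Substituting r = 0.0567 m, L = 0.1964 m, θ = 98.7°: d²x/dθ² = +0.02484 m.
a = ω²·d²x/dθ² = (440.7)²·(+0.02484) = +4824 m/s²;  |a| = 4824 m/s².

4820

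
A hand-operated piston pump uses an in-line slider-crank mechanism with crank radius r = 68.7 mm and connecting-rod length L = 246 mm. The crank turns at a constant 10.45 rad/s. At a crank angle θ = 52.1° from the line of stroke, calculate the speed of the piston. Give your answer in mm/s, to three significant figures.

666

ω = 10.45 rad/s
For an in-line slider-crank, x = r cosθ + √(L² − r² sin²θ), so v = −rω sinθ·[1 + r cosθ/√(L² − r² sin²θ)].
With r = 0.0687 m, L = 0.246 m, θ = 52.1°: √(L² − r² sin²θ) = 0.23995 m.
v = −0.0687·10.45·0.78908·[1 + 0.0687·0.61429/0.23995] = -0.66613 m/s.
|v| = 0.66613 m/s = 666.13 mm/s.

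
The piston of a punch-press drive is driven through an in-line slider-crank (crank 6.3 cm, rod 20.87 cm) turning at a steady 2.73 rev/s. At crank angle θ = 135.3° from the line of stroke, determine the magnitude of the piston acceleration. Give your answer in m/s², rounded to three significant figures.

13.0

ω = 2π·2.73 = 17.15 rad/s
x(θ) = r cosθ + √(L² − r² sin²θ); with ω constant, a = ω²·d²x/dθ².
d²x/dθ² = −r cosθ − r²(cos2θ)/√u − r⁴ sin²2θ/(4u^{3/2}),  u = L² − r² sin²θ = 0.041592 m².
Substituting r = 0.063 m, L = 0.2087 m, θ = 135.3°: d²x/dθ² = +0.044112 m.
a = ω²·d²x/dθ² = (17.15)²·(+0.044112) = +12.979 m/s²;  |a| = 12.979 m/s².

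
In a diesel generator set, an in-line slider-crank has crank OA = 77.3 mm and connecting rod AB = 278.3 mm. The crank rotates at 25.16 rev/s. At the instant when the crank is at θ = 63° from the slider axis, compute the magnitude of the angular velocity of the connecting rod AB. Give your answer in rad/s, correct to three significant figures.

20.6

ω = 158.1 rad/s (converted from 25.16 rev/s).
The rod makes angle φ with the slider axis where L sinφ = r sinθ; differentiating, L cosφ·φ̇ = r ω cosθ.
L cosφ = √(L² − r² sin²θ) = 0.26964 m.
|ω_rod| = r ω |cosθ| / √(L² − r² sin²θ) = 0.0773·158.1·0.45399/0.26964 = 20.574 rad/s.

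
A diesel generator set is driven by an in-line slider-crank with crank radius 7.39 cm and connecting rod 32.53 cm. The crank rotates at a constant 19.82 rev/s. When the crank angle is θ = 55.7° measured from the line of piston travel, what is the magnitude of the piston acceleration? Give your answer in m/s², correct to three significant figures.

552

ω = 2π·19.8 = 124.5 rad/s
x(θ) = r cosθ + √(L² − r² sin²θ); with ω constant, a = ω²·d²x/dθ².
d²x/dθ² = −r cosθ − r²(cos2θ)/√u − r⁴ sin²2θ/(4u^{3/2}),  u = L² − r² sin²θ = 0.102093 m².
Substituting r = 0.0739 m, L = 0.3253 m, θ = 55.7°: d²x/dθ² = -0.035606 m.
a = ω²·d²x/dθ² = (124.5)²·(-0.035606) = -552.2 m/s²;  |a| = 552.2 m/s².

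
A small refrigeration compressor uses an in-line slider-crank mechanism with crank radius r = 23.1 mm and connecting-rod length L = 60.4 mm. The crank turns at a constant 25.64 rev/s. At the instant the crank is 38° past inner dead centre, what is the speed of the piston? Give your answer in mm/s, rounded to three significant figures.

3000

ω = 2π·25.6 = 161.1 rad/s
For an in-line slider-crank, x = r cosθ + √(L² − r² sin²θ), so v = −rω sinθ·[1 + r cosθ/√(L² − r² sin²θ)].
With r = 0.0231 m, L = 0.0604 m, θ = 38°: √(L² − r² sin²θ) = 0.058702 m.
v = −0.0231·161.1·0.61566·[1 + 0.0231·0.78801/0.058702] = -3.0016 m/s.
|v| = 3.0016 m/s = 3001.6 mm/s.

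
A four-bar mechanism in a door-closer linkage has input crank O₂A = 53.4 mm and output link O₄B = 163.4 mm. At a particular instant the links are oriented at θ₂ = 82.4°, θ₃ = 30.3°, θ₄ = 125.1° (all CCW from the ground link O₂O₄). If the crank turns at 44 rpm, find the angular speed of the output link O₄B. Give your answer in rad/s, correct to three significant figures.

1.19

ω₂ = 4.608 rad/s (from 44 rpm).
Differentiating the loop-closure r₂e^{iθ₂}+r₃e^{iθ₃}=r₁+r₄e^{iθ₄} gives r₂ω₂e^{iθ₂}+r₃ω₃e^{iθ₃}=r₄ω₄e^{iθ₄}.
Eliminating the other unknown: ω₄ = r₂ω₂ sin(θ₂−θ₃) / [r₄ sin(θ₄−θ₃)].
Numerator sine = +0.78908; denominator sine = +0.99649.
Result = 0.0534·4.608·(+0.78908) / (0.1634·(+0.99649)) = +1.1924 rad/s; magnitude 1.1924 rad/s.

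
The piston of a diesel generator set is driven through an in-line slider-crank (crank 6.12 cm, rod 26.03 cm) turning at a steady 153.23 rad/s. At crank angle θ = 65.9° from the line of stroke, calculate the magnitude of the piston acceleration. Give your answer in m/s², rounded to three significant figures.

359

ω = 153.2 rad/s
x(θ) = r cosθ + √(L² − r² sin²θ); with ω constant, a = ω²·d²x/dθ².
d²x/dθ² = −r cosθ − r²(cos2θ)/√u − r⁴ sin²2θ/(4u^{3/2}),  u = L² − r² sin²θ = 0.0646351 m².
Substituting r = 0.0612 m, L = 0.2603 m, θ = 65.9°: d²x/dθ² = -0.015289 m.
a = ω²·d²x/dθ² = (153.2)²·(-0.015289) = -358.98 m/s²;  |a| = 358.98 m/s².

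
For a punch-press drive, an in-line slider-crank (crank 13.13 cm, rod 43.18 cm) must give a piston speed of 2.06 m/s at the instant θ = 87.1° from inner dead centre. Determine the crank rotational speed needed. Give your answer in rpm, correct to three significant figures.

For an in-line slider-crank, |v_piston| = rω|sinθ|·[1 + r cosθ/√(L² − r² sin²θ)].
With r = 0.1313 m, L = 0.4318 m, θ = 87.1°: the bracketed kinematic factor |dx/dθ| = 0.13325 m.
ω = v/|dx/dθ| = 2.06/0.13325 = 15.46 rad/s.
N = 60ω/(2π) = 147.63 rpm.

148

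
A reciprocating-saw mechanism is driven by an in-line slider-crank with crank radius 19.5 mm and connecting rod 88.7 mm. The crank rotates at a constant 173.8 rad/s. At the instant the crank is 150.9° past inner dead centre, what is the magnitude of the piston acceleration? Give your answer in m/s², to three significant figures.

ω = 173.8 rad/s
x(θ) = r cosθ + √(L² − r² sin²θ); with ω constant, a = ω²·d²x/dθ².
d²x/dθ² = −r cosθ − r²(cos2θ)/√u − r⁴ sin²2θ/(4u^{3/2}),  u = L² − r² sin²θ = 0.00777775 m².
Substituting r = 0.0195 m, L = 0.0887 m, θ = 150.9°: d²x/dθ² = +0.014728 m.
a = ω²·d²x/dθ² = (173.8)²·(+0.014728) = +444.89 m/s²;  |a| = 444.89 m/s².

445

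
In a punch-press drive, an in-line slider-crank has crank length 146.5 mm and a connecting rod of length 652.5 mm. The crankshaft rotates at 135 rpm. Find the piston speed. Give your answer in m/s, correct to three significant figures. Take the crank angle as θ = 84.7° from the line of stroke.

2.11

ω = 2π·135/60 = 14.14 rad/s
For an in-line slider-crank, x = r cosθ + √(L² − r² sin²θ), so v = −rω sinθ·[1 + r cosθ/√(L² − r² sin²θ)].
With r = 0.1465 m, L = 0.6525 m, θ = 84.7°: √(L² − r² sin²θ) = 0.63599 m.
v = −0.1465·14.14·0.99572·[1 + 0.1465·0.09237/0.63599] = -2.1061 m/s.
|v| = 2.1061 m/s.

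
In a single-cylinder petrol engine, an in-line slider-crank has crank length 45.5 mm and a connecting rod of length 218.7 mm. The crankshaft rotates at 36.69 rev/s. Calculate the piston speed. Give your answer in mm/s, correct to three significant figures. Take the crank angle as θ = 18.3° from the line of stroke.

ω = 2π·36.7 = 230.5 rad/s
For an in-line slider-crank, x = r cosθ + √(L² − r² sin²θ), so v = −rω sinθ·[1 + r cosθ/√(L² − r² sin²θ)].
With r = 0.0455 m, L = 0.2187 m, θ = 18.3°: √(L² − r² sin²θ) = 0.21823 m.
v = −0.0455·230.5·0.31399·[1 + 0.0455·0.94943/0.21823] = -3.9454 m/s.
|v| = 3.9454 m/s = 3945.4 mm/s.

3950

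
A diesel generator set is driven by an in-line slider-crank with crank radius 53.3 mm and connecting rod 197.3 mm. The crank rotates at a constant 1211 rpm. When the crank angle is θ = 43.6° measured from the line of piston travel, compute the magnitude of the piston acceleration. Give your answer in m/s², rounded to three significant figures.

ω = 2π·1211/60 = 126.8 rad/s
x(θ) = r cosθ + √(L² − r² sin²θ); with ω constant, a = ω²·d²x/dθ².
d²x/dθ² = −r cosθ − r²(cos2θ)/√u − r⁴ sin²2θ/(4u^{3/2}),  u = L² − r² sin²θ = 0.0375762 m².
Substituting r = 0.0533 m, L = 0.1973 m, θ = 43.6°: d²x/dθ² = -0.039591 m.
a = ω²·d²x/dθ² = (126.8)²·(-0.039591) = -636.7 m/s²;  |a| = 636.7 m/s².

637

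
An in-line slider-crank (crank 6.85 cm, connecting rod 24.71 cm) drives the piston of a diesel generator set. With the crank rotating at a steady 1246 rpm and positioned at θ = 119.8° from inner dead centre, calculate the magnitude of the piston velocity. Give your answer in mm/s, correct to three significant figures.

ω = 2π·1246/60 = 130.5 rad/s
For an in-line slider-crank, x = r cosθ + √(L² − r² sin²θ), so v = −rω sinθ·[1 + r cosθ/√(L² − r² sin²θ)].
With r = 0.0685 m, L = 0.2471 m, θ = 119.8°: √(L² − r² sin²θ) = 0.23984 m.
v = −0.0685·130.5·0.86777·[1 + 0.0685·-0.49697/0.23984] = -6.6552 m/s.
|v| = 6.6552 m/s = 6655.2 mm/s.

6660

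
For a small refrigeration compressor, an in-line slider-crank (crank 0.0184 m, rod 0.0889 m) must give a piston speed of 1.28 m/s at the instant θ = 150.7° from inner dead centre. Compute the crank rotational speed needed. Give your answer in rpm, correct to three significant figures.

1660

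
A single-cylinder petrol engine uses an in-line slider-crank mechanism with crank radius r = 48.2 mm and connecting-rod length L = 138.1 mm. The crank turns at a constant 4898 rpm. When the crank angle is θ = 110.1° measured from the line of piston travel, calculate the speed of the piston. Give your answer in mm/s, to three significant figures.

20300

ω = 2π·4898/60 = 512.9 rad/s
For an in-line slider-crank, x = r cosθ + √(L² − r² sin²θ), so v = −rω sinθ·[1 + r cosθ/√(L² − r² sin²θ)].
With r = 0.0482 m, L = 0.1381 m, θ = 110.1°: √(L² − r² sin²θ) = 0.13047 m.
v = −0.0482·512.9·0.93909·[1 + 0.0482·-0.34366/0.13047] = -20.269 m/s.
|v| = 20.269 m/s = 20269 mm/s.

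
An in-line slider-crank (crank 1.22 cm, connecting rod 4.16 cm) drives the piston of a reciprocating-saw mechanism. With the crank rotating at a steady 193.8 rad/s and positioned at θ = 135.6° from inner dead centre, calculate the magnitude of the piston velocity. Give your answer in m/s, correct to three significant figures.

ω = 193.8 rad/s
For an in-line slider-crank, x = r cosθ + √(L² − r² sin²θ), so v = −rω sinθ·[1 + r cosθ/√(L² − r² sin²θ)].
With r = 0.0122 m, L = 0.0416 m, θ = 135.6°: √(L² − r² sin²θ) = 0.040715 m.
v = −0.0122·193.8·0.69966·[1 + 0.0122·-0.71447/0.040715] = -1.3001 m/s.
|v| = 1.3001 m/s.

1.30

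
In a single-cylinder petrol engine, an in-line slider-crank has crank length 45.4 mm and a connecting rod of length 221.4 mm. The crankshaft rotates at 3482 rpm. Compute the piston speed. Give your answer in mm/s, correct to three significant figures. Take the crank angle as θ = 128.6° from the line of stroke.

ω = 2π·3482/60 = 364.6 rad/s
For an in-line slider-crank, x = r cosθ + √(L² − r² sin²θ), so v = −rω sinθ·[1 + r cosθ/√(L² − r² sin²θ)].
With r = 0.0454 m, L = 0.2214 m, θ = 128.6°: √(L² − r² sin²θ) = 0.21854 m.
v = −0.0454·364.6·0.78152·[1 + 0.0454·-0.62388/0.21854] = -11.261 m/s.
|v| = 11.261 m/s = 11261 mm/s.

11300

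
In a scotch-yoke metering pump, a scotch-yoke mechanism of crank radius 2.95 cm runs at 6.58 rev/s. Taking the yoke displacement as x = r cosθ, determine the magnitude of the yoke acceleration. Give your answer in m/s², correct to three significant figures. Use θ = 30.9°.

ω = 41.34 rad/s (from 6.58 rev/s).
x = r cosθ ⇒ ẍ = −rω² cosθ (ω constant).
|a| = rω²|cosθ| = 0.0295·(41.34)²·|cos 30.9°| = 43.267 m/s².

43.3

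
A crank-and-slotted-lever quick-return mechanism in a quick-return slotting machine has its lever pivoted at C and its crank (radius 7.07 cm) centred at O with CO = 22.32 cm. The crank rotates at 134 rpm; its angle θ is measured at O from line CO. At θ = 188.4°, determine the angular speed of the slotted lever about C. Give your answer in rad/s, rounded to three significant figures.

6.31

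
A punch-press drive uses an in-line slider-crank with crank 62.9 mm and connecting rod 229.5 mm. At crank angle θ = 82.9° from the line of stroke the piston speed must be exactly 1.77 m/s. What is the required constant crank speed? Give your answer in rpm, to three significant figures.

For an in-line slider-crank, |v_piston| = rω|sinθ|·[1 + r cosθ/√(L² − r² sin²θ)].
With r = 0.0629 m, L = 0.2295 m, θ = 82.9°: the bracketed kinematic factor |dx/dθ| = 0.064615 m.
ω = v/|dx/dθ| = 1.77/0.064615 = 27.393 rad/s.
N = 60ω/(2π) = 261.58 rpm.

262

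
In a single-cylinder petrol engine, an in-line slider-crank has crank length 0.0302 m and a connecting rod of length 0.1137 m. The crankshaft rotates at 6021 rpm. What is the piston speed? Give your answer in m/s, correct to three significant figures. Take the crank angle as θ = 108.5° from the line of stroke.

16.5

ω = 2π·6021/60 = 630.5 rad/s
For an in-line slider-crank, x = r cosθ + √(L² − r² sin²θ), so v = −rω sinθ·[1 + r cosθ/√(L² − r² sin²θ)].
With r = 0.0302 m, L = 0.1137 m, θ = 108.5°: √(L² − r² sin²θ) = 0.11003 m.
v = −0.0302·630.5·0.94832·[1 + 0.0302·-0.31730/0.11003] = -16.485 m/s.
|v| = 16.485 m/s.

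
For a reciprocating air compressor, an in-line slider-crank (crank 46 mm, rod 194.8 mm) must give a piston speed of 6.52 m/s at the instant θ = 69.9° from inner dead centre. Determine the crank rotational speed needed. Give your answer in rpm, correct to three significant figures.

1330

For an in-line slider-crank, |v_piston| = rω|sinθ|·[1 + r cosθ/√(L² − r² sin²θ)].
With r = 0.046 m, L = 0.1948 m, θ = 69.9°: the bracketed kinematic factor |dx/dθ| = 0.046793 m.
ω = v/|dx/dθ| = 6.52/0.046793 = 139.34 rad/s.
N = 60ω/(2π) = 1330.6 rpm.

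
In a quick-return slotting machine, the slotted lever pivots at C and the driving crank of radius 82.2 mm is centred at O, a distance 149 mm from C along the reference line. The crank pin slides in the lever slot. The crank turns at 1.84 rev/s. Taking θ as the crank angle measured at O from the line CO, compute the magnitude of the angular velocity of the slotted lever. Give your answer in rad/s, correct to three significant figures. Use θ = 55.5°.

3.70

ω = 11.56 rad/s (from 1.84 rev/s).
Crank pin A relative to C: A = (d + r cosθ, r sinθ); lever angle φ = atan2(r sinθ, d + r cosθ).
Differentiating tanφ: φ̇ = rω(d cosθ + r)/(d² + r² + 2dr cosθ).
d² + r² + 2dr cosθ = |CA|² = 0.0428323 m²;  d cosθ + r = +0.16659 m.
|ω_lever| = |0.0822·11.56·+0.16659| / 0.0428323 = 3.6962 rad/s.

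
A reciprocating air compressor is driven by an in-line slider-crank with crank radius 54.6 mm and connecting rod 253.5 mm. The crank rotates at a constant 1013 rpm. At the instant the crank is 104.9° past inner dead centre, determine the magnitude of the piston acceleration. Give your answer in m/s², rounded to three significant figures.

275

ω = 2π·1013/60 = 106.1 rad/s
x(θ) = r cosθ + √(L² − r² sin²θ); with ω constant, a = ω²·d²x/dθ².
d²x/dθ² = −r cosθ − r²(cos2θ)/√u − r⁴ sin²2θ/(4u^{3/2}),  u = L² − r² sin²θ = 0.0614782 m².
Substituting r = 0.0546 m, L = 0.2535 m, θ = 104.9°: d²x/dθ² = +0.024437 m.
a = ω²·d²x/dθ² = (106.1)²·(+0.024437) = +274.99 m/s²;  |a| = 274.99 m/s².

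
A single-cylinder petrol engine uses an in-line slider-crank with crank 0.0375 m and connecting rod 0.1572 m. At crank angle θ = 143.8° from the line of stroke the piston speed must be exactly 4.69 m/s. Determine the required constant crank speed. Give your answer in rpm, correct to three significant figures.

For an in-line slider-crank, |v_piston| = rω|sinθ|·[1 + r cosθ/√(L² − r² sin²θ)].
With r = 0.0375 m, L = 0.1572 m, θ = 143.8°: the bracketed kinematic factor |dx/dθ| = 0.017841 m.
ω = v/|dx/dθ| = 4.69/0.017841 = 262.87 rad/s.
N = 60ω/(2π) = 2510.3 rpm.

2510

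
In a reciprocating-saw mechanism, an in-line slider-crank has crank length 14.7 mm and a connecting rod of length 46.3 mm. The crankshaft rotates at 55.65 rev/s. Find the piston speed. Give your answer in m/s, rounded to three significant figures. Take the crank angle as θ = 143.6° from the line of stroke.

2.26

ω = 2π·55.6 = 349.7 rad/s
For an in-line slider-crank, x = r cosθ + √(L² − r² sin²θ), so v = −rω sinθ·[1 + r cosθ/√(L² − r² sin²θ)].
With r = 0.0147 m, L = 0.0463 m, θ = 143.6°: √(L² − r² sin²θ) = 0.045471 m.
v = −0.0147·349.7·0.59342·[1 + 0.0147·-0.80489/0.045471] = -2.2565 m/s.
|v| = 2.2565 m/s.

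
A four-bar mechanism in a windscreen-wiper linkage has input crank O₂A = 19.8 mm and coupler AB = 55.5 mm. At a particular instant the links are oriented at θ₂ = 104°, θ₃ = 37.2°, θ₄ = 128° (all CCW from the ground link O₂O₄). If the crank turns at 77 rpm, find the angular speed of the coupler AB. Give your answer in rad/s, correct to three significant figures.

1.17

ω₂ = 8.063 rad/s (from 77 rpm).
Differentiating the loop-closure r₂e^{iθ₂}+r₃e^{iθ₃}=r₁+r₄e^{iθ₄} gives r₂ω₂e^{iθ₂}+r₃ω₃e^{iθ₃}=r₄ω₄e^{iθ₄}.
Eliminating the other unknown: ω₃ = r₂ω₂ sin(θ₄−θ₂) / [r₃ sin(θ₃−θ₄)].
Numerator sine = +0.40674; denominator sine = -0.99990.
Result = 0.0198·8.063·(+0.40674) / (0.0555·(-0.99990)) = -1.1702 rad/s; magnitude 1.1702 rad/s.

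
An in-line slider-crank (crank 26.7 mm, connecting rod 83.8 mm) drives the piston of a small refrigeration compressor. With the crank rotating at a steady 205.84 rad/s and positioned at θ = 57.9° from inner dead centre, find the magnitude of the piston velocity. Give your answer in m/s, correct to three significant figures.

5.47

ω = 205.8 rad/s
For an in-line slider-crank, x = r cosθ + √(L² − r² sin²θ), so v = −rω sinθ·[1 + r cosθ/√(L² − r² sin²θ)].
With r = 0.0267 m, L = 0.0838 m, θ = 57.9°: √(L² − r² sin²θ) = 0.08069 m.
v = −0.0267·205.8·0.84712·[1 + 0.0267·0.53140/0.08069] = -5.4744 m/s.
|v| = 5.4744 m/s.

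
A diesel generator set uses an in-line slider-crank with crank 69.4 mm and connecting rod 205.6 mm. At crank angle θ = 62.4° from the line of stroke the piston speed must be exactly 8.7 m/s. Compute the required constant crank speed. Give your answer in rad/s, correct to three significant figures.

122

For an in-line slider-crank, |v_piston| = rω|sinθ|·[1 + r cosθ/√(L² − r² sin²θ)].
With r = 0.0694 m, L = 0.2056 m, θ = 62.4°: the bracketed kinematic factor |dx/dθ| = 0.071582 m.
ω = v/|dx/dθ| = 8.7/0.071582 = 121.54 rad/s.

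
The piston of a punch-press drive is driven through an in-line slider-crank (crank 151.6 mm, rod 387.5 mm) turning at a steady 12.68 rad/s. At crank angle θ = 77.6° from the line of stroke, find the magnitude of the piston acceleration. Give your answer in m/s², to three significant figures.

ω = 12.68 rad/s
x(θ) = r cosθ + √(L² − r² sin²θ); with ω constant, a = ω²·d²x/dθ².
d²x/dθ² = −r cosθ − r²(cos2θ)/√u − r⁴ sin²2θ/(4u^{3/2}),  u = L² − r² sin²θ = 0.128233 m².
Substituting r = 0.1516 m, L = 0.3875 m, θ = 77.6°: d²x/dθ² = +0.025201 m.
a = ω²·d²x/dθ² = (12.68)²·(+0.025201) = +4.0519 m/s²;  |a| = 4.0519 m/s².

4.05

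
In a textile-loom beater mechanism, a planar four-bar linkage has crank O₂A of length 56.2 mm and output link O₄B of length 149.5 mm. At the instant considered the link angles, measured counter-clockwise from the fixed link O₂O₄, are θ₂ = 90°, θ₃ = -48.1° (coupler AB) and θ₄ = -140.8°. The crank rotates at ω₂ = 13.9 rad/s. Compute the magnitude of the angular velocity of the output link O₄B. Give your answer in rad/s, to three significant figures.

3.49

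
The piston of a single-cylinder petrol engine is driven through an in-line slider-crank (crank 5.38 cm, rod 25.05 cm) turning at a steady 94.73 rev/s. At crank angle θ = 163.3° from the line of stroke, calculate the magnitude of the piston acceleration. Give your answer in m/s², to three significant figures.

ω = 2π·94.7 = 595.2 rad/s
x(θ) = r cosθ + √(L² − r² sin²θ); with ω constant, a = ω²·d²x/dθ².
d²x/dθ² = −r cosθ − r²(cos2θ)/√u − r⁴ sin²2θ/(4u^{3/2}),  u = L² − r² sin²θ = 0.0625112 m².
Substituting r = 0.0538 m, L = 0.2505 m, θ = 163.3°: d²x/dθ² = +0.041825 m.
a = ω²·d²x/dθ² = (595.2)²·(+0.041825) = +14818 m/s²;  |a| = 14818 m/s².

14800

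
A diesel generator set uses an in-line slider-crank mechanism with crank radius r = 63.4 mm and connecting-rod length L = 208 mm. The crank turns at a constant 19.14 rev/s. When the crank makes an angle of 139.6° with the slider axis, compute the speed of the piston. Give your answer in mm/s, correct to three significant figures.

ω = 2π·19.1 = 120.3 rad/s
For an in-line slider-crank, x = r cosθ + √(L² − r² sin²θ), so v = −rω sinθ·[1 + r cosθ/√(L² − r² sin²θ)].
With r = 0.0634 m, L = 0.208 m, θ = 139.6°: √(L² − r² sin²θ) = 0.2039 m.
v = −0.0634·120.3·0.64812·[1 + 0.0634·-0.76154/0.2039] = -3.7715 m/s.
|v| = 3.7715 m/s = 3771.5 mm/s.

3770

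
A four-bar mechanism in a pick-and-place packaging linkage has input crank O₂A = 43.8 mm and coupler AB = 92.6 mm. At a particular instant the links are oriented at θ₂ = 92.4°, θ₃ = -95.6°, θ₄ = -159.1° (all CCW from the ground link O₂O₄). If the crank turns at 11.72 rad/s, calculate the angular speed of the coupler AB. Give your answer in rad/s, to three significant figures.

5.87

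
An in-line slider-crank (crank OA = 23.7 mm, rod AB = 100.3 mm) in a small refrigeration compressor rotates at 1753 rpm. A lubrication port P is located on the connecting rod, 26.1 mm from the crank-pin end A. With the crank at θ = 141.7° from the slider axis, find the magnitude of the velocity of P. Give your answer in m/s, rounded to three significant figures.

3.60

ω = 183.6 rad/s.  Crank-pin speed |V_A| = rω = 4.3507 m/s, perpendicular to OA.
Rod angle: sinφ = −(r/L) sinθ ⇒ φ = -8.421°; ω_rod = −rω cosθ/√(L²−r²sin²θ) = +34.412 rad/s.
V_P = V_A + ω_rod × AP, with AP = 0.0261 m along the rod.
Components: V_Px = −rω sinθ − a·ω_rod·sinφ = -2.5649 m/s;  V_Py = rω cosθ + a·ω_rod·cosφ = -2.5259 m/s.
|V_P| = √(V_Px² + V_Py²) = 3.5998 m/s.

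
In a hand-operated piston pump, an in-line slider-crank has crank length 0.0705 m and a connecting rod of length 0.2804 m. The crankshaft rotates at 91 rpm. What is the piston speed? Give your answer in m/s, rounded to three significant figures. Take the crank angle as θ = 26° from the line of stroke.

ω = 2π·91/60 = 9.529 rad/s
For an in-line slider-crank, x = r cosθ + √(L² − r² sin²θ), so v = −rω sinθ·[1 + r cosθ/√(L² − r² sin²θ)].
With r = 0.0705 m, L = 0.2804 m, θ = 26°: √(L² − r² sin²θ) = 0.27869 m.
v = −0.0705·9.529·0.43837·[1 + 0.0705·0.89879/0.27869] = -0.36147 m/s.
|v| = 0.36147 m/s.

0.361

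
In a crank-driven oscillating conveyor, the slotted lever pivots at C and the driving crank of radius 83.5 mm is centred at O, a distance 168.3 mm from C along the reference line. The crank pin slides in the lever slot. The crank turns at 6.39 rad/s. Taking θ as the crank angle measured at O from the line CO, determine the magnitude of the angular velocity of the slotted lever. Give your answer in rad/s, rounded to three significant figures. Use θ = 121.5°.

0.115

ω = 6.39 rad/s
Crank pin A relative to C: A = (d + r cosθ, r sinθ); lever angle φ = atan2(r sinθ, d + r cosθ).
Differentiating tanφ: φ̇ = rω(d cosθ + r)/(d² + r² + 2dr cosθ).
d² + r² + 2dr cosθ = |CA|² = 0.0206117 m²;  d cosθ + r = -0.0044365 m.
|ω_lever| = |0.0835·6.39·-0.0044365| / 0.0206117 = 0.11485 rad/s.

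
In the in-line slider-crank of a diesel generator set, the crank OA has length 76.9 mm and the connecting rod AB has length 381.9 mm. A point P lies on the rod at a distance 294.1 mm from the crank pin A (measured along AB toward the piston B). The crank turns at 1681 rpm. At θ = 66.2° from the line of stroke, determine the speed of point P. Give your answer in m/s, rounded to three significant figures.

ω = 176 rad/s.  Crank-pin speed |V_A| = rω = 13.537 m/s, perpendicular to OA.
Rod angle: sinφ = −(r/L) sinθ ⇒ φ = -10.617°; ω_rod = −rω cosθ/√(L²−r²sin²θ) = -14.553 rad/s.
V_P = V_A + ω_rod × AP, with AP = 0.2941 m along the rod.
Components: V_Px = −rω sinθ − a·ω_rod·sinφ = -13.174 m/s;  V_Py = rω cosθ + a·ω_rod·cosφ = +1.2559 m/s.
|V_P| = √(V_Px² + V_Py²) = 13.234 m/s.

13.2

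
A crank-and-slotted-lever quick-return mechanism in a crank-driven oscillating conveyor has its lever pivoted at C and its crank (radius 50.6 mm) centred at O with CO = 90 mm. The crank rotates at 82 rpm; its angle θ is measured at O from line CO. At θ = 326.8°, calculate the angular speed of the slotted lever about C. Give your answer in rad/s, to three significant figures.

ω = 8.587 rad/s (from 82 rpm).
Crank pin A relative to C: A = (d + r cosθ, r sinθ); lever angle φ = atan2(r sinθ, d + r cosθ).
Differentiating tanφ: φ̇ = rω(d cosθ + r)/(d² + r² + 2dr cosθ).
d² + r² + 2dr cosθ = |CA|² = 0.0182816 m²;  d cosθ + r = +0.12591 m.
|ω_lever| = |0.0506·8.587·+0.12591| / 0.0182816 = 2.9925 rad/s.

2.99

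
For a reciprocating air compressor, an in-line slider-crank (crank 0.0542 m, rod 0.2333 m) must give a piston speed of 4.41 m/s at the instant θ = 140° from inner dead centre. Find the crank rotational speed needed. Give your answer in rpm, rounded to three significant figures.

1470

For an in-line slider-crank, |v_piston| = rω|sinθ|·[1 + r cosθ/√(L² − r² sin²θ)].
With r = 0.0542 m, L = 0.2333 m, θ = 140°: the bracketed kinematic factor |dx/dθ| = 0.028569 m.
ω = v/|dx/dθ| = 4.41/0.028569 = 154.37 rad/s.
N = 60ω/(2π) = 1474.1 rpm.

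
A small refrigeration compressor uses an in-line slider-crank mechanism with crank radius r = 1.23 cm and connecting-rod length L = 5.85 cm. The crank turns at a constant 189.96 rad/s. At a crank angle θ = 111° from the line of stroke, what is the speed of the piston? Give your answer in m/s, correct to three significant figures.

ω = 190 rad/s
For an in-line slider-crank, x = r cosθ + √(L² − r² sin²θ), so v = −rω sinθ·[1 + r cosθ/√(L² − r² sin²θ)].
With r = 0.0123 m, L = 0.0585 m, θ = 111°: √(L² − r² sin²θ) = 0.057362 m.
v = −0.0123·190·0.93358·[1 + 0.0123·-0.35837/0.057362] = -2.0137 m/s.
|v| = 2.0137 m/s.

2.01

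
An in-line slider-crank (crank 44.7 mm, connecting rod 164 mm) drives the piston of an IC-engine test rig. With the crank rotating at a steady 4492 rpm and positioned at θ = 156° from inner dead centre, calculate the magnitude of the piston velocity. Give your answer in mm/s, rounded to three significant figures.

ω = 2π·4492/60 = 470.4 rad/s
For an in-line slider-crank, x = r cosθ + √(L² − r² sin²θ), so v = −rω sinθ·[1 + r cosθ/√(L² − r² sin²θ)].
With r = 0.0447 m, L = 0.164 m, θ = 156°: √(L² − r² sin²θ) = 0.16299 m.
v = −0.0447·470.4·0.40674·[1 + 0.0447·-0.91355/0.16299] = -6.4097 m/s.
|v| = 6.4097 m/s = 6409.7 mm/s.

6410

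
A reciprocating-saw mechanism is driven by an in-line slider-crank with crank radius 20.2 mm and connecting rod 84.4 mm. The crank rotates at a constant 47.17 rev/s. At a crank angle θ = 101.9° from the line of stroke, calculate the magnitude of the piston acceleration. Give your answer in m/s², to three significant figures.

764

ω = 2π·47.2 = 296.4 rad/s
x(θ) = r cosθ + √(L² − r² sin²θ); with ω constant, a = ω²·d²x/dθ².
d²x/dθ² = −r cosθ − r²(cos2θ)/√u − r⁴ sin²2θ/(4u^{3/2}),  u = L² − r² sin²θ = 0.00673267 m².
Substituting r = 0.0202 m, L = 0.0844 m, θ = 101.9°: d²x/dθ² = +0.0087031 m.
a = ω²·d²x/dθ² = (296.4)²·(+0.0087031) = +764.47 m/s²;  |a| = 764.47 m/s².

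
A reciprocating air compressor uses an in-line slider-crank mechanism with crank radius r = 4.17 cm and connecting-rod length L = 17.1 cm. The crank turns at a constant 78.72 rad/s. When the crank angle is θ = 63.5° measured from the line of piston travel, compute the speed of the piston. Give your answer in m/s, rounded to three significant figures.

ω = 78.72 rad/s
For an in-line slider-crank, x = r cosθ + √(L² − r² sin²θ), so v = −rω sinθ·[1 + r cosθ/√(L² − r² sin²θ)].
With r = 0.0417 m, L = 0.171 m, θ = 63.5°: √(L² − r² sin²θ) = 0.16688 m.
v = −0.0417·78.72·0.89493·[1 + 0.0417·0.44620/0.16688] = -3.2653 m/s.
|v| = 3.2653 m/s.

3.27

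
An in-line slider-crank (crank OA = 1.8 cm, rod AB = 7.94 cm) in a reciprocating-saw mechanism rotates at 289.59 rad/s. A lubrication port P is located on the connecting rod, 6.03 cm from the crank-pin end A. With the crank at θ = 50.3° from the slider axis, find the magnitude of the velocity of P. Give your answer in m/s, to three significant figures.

ω = 289.6 rad/s.  Crank-pin speed |V_A| = rω = 5.2126 m/s, perpendicular to OA.
Rod angle: sinφ = −(r/L) sinθ ⇒ φ = -10.045°; ω_rod = −rω cosθ/√(L²−r²sin²θ) = -42.588 rad/s.
V_P = V_A + ω_rod × AP, with AP = 0.0603 m along the rod.
Components: V_Px = −rω sinθ − a·ω_rod·sinφ = -4.4585 m/s;  V_Py = rω cosθ + a·ω_rod·cosφ = +0.80096 m/s.
|V_P| = √(V_Px² + V_Py²) = 4.5299 m/s.

4.53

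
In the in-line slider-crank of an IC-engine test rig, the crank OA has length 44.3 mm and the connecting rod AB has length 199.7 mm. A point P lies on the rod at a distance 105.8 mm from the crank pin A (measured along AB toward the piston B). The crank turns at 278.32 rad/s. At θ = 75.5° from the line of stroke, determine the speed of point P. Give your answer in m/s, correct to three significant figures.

12.4

ω = 278.3 rad/s.  Crank-pin speed |V_A| = rω = 12.33 m/s, perpendicular to OA.
Rod angle: sinφ = −(r/L) sinθ ⇒ φ = -12.402°; ω_rod = −rω cosθ/√(L²−r²sin²θ) = -15.828 rad/s.
V_P = V_A + ω_rod × AP, with AP = 0.1058 m along the rod.
Components: V_Px = −rω sinθ − a·ω_rod·sinφ = -12.296 m/s;  V_Py = rω cosθ + a·ω_rod·cosφ = +1.4516 m/s.
|V_P| = √(V_Px² + V_Py²) = 12.382 m/s.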